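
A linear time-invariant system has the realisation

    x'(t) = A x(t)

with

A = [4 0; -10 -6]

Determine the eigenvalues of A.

-6, 4

det(sI - A) = s^2 - (tr A)s + det A, with tr A = 4 + (-6) = -2 and det A = 4·(-6) - 0·(-10) = -24 - 0 = -24.
So p(s) = det(sI - A) = s^2 + 2s - 24.
Factor s^2 + 2s - 24: two numbers with sum -2 and product -24 are 4 and -6, so s^2 + 2s - 24 = (s - 4)(s + 6).
Hence p(s) = (s - 4) (s + 6), with roots -6, 4.
At least one eigenvalue has non-negative real part, so the system is not asymptotically stable.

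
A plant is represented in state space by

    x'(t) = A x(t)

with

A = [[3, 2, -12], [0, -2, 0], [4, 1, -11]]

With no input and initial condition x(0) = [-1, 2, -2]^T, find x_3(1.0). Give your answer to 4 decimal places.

0.3298

det(sI - A) = s^3 - (tr A)s^2 + (M11 + M22 + M33)s - det A, where Mii is the 2×2 principal minor of A obtained by deleting row i and column i.
tr A = 3 + (-2) + (-11) = -10; M11 = (-2)·(-11) - 0·1 = 22 - 0 = 22; M22 = 3·(-11) - (-12)·4 = -33 - (-48) = 15; M33 = 3·(-2) - 2·0 = -6 - 0 = -6; sum of minors = 31.
det A = 3·((-2)·(-11) - 0·1) - 2·(0·(-11) - 0·4) + (-12)·(0·1 - (-2)·4) = 3·22 - 2·0 + (-12)·8 = -30.
So p(s) = det(sI - A) = s^3 + 10s^2 + 31s + 30.
Rational-root test: any integer root divides 30. Testing small divisors, s = -2 works: p(-2) = -8 + 40 + (-62) + 30 = 0, so (s + 2) is a factor.
Dividing, p(s) = (s + 2)(s^2 + 8s + 15).
Factor s^2 + 8s + 15: two numbers with sum -8 and product 15 are -3 and -5, so s^2 + 8s + 15 = (s + 3)(s + 5).
Hence p(s) = (s + 2) (s + 3) (s + 5), with roots -5, -3, -2.
The eigenvalues -5, -3, -2 are distinct and real, so A is diagonalisable and x(t) = e^{At} x(0) = V diag(e^{λ_i t}) V^{-1} x(0), where the columns of V are the eigenvectors.
λ = -5: A - (-5)I = [[8, 2, -12], [0, 3, 0], [4, 1, -6]]. v must be orthogonal to every row; (row 1) × (row 2) = [36, 0, 24], so take v_1 = [3, 0, 2]^T.
λ = -3: A - (-3)I = [[6, 2, -12], [0, 1, 0], [4, 1, -8]]. v must be orthogonal to every row; (row 1) × (row 2) = [12, 0, 6], so take v_2 = [-2, 0, -1]^T.
λ = -2: A - (-2)I = [[5, 2, -12], [0, 0, 0], [4, 1, -9]]. v must be orthogonal to every row; (row 1) × (row 3) = [-6, -3, -3], so take v_3 = [2, 1, 1]^T.
V = [v_1 v_2 v_3] = [[3, -2, 2], [0, 0, 1], [2, -1, 1]] has det V = -1, so V^{-1} = adj(V)/det V = [[-1, 0, 2], [-2, 1, 3], [0, 1, 0]].
Modal coordinates z(0) = V^{-1} x(0): (-1)·(-1) + 0·2 + 2·(-2) = -3; (-2)·(-1) + 1·2 + 3·(-2) = -2; 0·(-1) + 1·2 + 0·(-2) = 2; so z(0) = [-3, -2, 2]^T.
x_3(t) = Σ_i (v_i)_3 · z_i(0) · e^{λ_i t} (row 3 of V times the modal terms).
x_3(1.0) = 2·(-3)·e^{-5·1.0} + (-1)·(-2)·e^{-3·1.0} + 1·2·e^{-2·1.0} = (-6)·0.006738 + 2·0.049787 + 2·0.135335 = 0.3298.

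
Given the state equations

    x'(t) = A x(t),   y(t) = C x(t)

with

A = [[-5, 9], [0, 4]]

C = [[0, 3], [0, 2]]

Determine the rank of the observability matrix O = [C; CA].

1

CA = [[0, 12], [0, 8]]
Observability matrix O = [C; CA] = [[0, 3], [0, 2], [0, 12], [0, 8]]
Every row of O is a scalar multiple of row 1 = [0, 3] (multipliers 1, 2/3, 4, 8/3), so the rows span a one-dimensional space.
O ≠ 0, hence rank(O) = 1.
rank(O) = 1 < n = 2, so the pair (A, C) is not completely observable.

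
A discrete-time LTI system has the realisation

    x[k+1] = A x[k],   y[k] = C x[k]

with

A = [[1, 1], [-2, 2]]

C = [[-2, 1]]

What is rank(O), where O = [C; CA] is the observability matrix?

CA = [[-4, 0]]
Observability matrix O = [C; CA] = [[-2, 1], [-4, 0]]
det(O) = (-2)·0 - 1·(-4) = 0 - (-4) = 4 ≠ 0, so rank(O) = 2.
rank(O) = 2 = n, so the pair (A, C) is completely observable.

2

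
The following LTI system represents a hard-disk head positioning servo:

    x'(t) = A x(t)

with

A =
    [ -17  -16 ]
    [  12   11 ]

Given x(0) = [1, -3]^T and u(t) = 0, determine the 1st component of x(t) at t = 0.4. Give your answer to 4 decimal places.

det(sI - A) = s^2 - (tr A)s + det A, with tr A = (-17) + 11 = -6 and det A = (-17)·11 - (-16)·12 = -187 - (-192) = 5.
So p(s) = det(sI - A) = s^2 + 6s + 5.
Factor s^2 + 6s + 5: two numbers with sum -6 and product 5 are -1 and -5, so s^2 + 6s + 5 = (s + 1)(s + 5).
Hence p(s) = (s + 1) (s + 5), with roots -5, -1.
The eigenvalues -5, -1 are distinct and real, so A is diagonalisable and x(t) = e^{At} x(0) = V diag(e^{λ_i t}) V^{-1} x(0), where the columns of V are the eigenvectors.
λ = -5: A - (-5)I = [[-12, -16], [12, 16]]. Row 1 gives (-12)·v1 + (-16)·v2 = 0, so take v_1 = [4, -3]^T.
λ = -1: A - (-1)I = [[-16, -16], [12, 12]]. Row 1 gives (-16)·v1 + (-16)·v2 = 0, so take v_2 = [1, -1]^T.
V = [v_1 v_2] = [[4, 1], [-3, -1]] has det V = -1, so V^{-1} = adj(V)/det V = [[1, 1], [-3, -4]].
Modal coordinates z(0) = V^{-1} x(0): 1·1 + 1·(-3) = -2; (-3)·1 + (-4)·(-3) = 9; so z(0) = [-2, 9]^T.
x_1(t) = Σ_i (v_i)_1 · z_i(0) · e^{λ_i t} (row 1 of V times the modal terms).
x_1(0.4) = 4·(-2)·e^{-5·0.4} + 1·9·e^{-1·0.4} = (-8)·0.135335 + 9·0.670320 = 4.9502.

4.9502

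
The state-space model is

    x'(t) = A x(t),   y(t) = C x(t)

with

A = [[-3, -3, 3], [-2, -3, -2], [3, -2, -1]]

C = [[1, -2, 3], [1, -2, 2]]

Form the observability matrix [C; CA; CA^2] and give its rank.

CA = [[10, -3, 4], [7, -1, 5]]
CA^2 = [[-12, -29, 32], [-4, -28, 18]]
Observability matrix O = [C; CA; CA^2] = [[1, -2, 3], [1, -2, 2], [10, -3, 4], [7, -1, 5], [-12, -29, 32], [-4, -28, 18]]
Take the 3×3 submatrix of O formed by rows 1, 2, 3: [[1, -2, 3], [1, -2, 2], [10, -3, 4]]. Its determinant is 1·((-2)·4 - 2·(-3)) - (-2)·(1·4 - 2·10) + 3·(1·(-3) - (-2)·10) = 1·(-2) - (-2)·(-16) + 3·17 = 17 ≠ 0.
So rank(O) ≥ 3; since O has 3 columns, rank(O) = 3.
rank(O) = 3 = n, so the pair (A, C) is completely observable.

3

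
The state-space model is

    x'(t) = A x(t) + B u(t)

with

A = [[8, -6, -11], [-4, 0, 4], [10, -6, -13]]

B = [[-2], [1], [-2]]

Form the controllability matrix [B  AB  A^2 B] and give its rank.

1

AB = [[0], [0], [0]]
A^2B = [[0], [0], [0]]
Controllability matrix C = [B  AB  A^2B] = [[-2, 0, 0], [1, 0, 0], [-2, 0, 0]]
Every column of C is a scalar multiple of column 1 = [-2, 1, -2] (multipliers 1, 0, 0), so the columns span a one-dimensional space.
C ≠ 0, hence rank(C) = 1.
rank(C) = 1 < n = 3, so the pair (A, B) is not completely controllable.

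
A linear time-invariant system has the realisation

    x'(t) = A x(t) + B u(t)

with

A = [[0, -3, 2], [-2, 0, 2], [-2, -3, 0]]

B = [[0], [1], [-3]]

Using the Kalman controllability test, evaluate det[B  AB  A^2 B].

396

AB = [[-9], [-6], [-3]]
A^2B = [[12], [12], [36]]
Controllability matrix C = [B  AB  A^2B] = [[0, -9, 12], [1, -6, 12], [-3, -3, 36]]
Expanding along the first row, det(C) = 0·((-6)·36 - 12·(-3)) - (-9)·(1·36 - 12·(-3)) + 12·(1·(-3) - (-6)·(-3)) = 0·(-180) - (-9)·72 + 12·(-21) = 396
Since det(C) ≠ 0, rank(C) = 3 and the system is completely controllable.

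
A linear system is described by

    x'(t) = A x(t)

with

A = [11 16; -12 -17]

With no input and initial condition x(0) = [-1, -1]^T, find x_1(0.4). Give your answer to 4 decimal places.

-4.4152

det(sI - A) = s^2 - (tr A)s + det A, with tr A = 11 + (-17) = -6 and det A = 11·(-17) - 16·(-12) = -187 - (-192) = 5.
So p(s) = det(sI - A) = s^2 + 6s + 5.
Factor s^2 + 6s + 5: two numbers with sum -6 and product 5 are -1 and -5, so s^2 + 6s + 5 = (s + 1)(s + 5).
Hence p(s) = (s + 1) (s + 5), with roots -5, -1.
The eigenvalues -5, -1 are distinct and real, so A is diagonalisable and x(t) = e^{At} x(0) = V diag(e^{λ_i t}) V^{-1} x(0), where the columns of V are the eigenvectors.
λ = -5: A - (-5)I = [[16, 16], [-12, -12]]. Row 1 gives 16·v1 + 16·v2 = 0, so take v_1 = [-1, 1]^T.
λ = -1: A - (-1)I = [[12, 16], [-12, -16]]. Row 1 gives 12·v1 + 16·v2 = 0, so take v_2 = [-4, 3]^T.
V = [v_1 v_2] = [[-1, -4], [1, 3]] has det V = 1, so V^{-1} = adj(V)/det V = [[3, 4], [-1, -1]].
Modal coordinates z(0) = V^{-1} x(0): 3·(-1) + 4·(-1) = -7; (-1)·(-1) + (-1)·(-1) = 2; so z(0) = [-7, 2]^T.
x_1(t) = Σ_i (v_i)_1 · z_i(0) · e^{λ_i t} (row 1 of V times the modal terms).
x_1(0.4) = (-1)·(-7)·e^{-5·0.4} + (-4)·2·e^{-1·0.4} = 7·0.135335 + (-8)·0.670320 = -4.4152.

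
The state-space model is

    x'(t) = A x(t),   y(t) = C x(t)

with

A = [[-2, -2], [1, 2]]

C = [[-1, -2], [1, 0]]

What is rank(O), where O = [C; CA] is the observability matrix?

2

CA = [[0, -2], [-2, -2]]
Observability matrix O = [C; CA] = [[-1, -2], [1, 0], [0, -2], [-2, -2]]
Take the 2×2 submatrix of O formed by rows 1, 2: [[-1, -2], [1, 0]]. Its determinant is (-1)·0 - (-2)·1 = 0 - (-2) = 2 ≠ 0.
So rank(O) ≥ 2; since O has 2 columns, rank(O) = 2.
rank(O) = 2 = n, so the pair (A, C) is completely observable.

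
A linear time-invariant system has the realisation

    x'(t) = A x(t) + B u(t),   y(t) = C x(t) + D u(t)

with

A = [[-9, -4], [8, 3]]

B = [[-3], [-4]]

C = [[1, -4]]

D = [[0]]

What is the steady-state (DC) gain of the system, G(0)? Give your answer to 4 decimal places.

53.0000

G(0) = C(-A)^{-1}B + D = -C A^{-1} B + D.
det A = 5, so A^{-1} = (1/5)·adj(A) = [[3/5, 4/5], [-8/5, -9/5]]
A^{-1} B = [-5, 12]^T
C A^{-1} B = -53
G(0) = D - C A^{-1} B = 0 - (-53) = 53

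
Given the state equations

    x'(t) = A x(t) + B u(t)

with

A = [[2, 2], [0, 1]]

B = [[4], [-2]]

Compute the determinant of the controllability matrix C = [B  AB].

0

AB = [[4], [-2]]
Controllability matrix C = [B  AB] = [[4, 4], [-2, -2]]
det(C) = 4·(-2) - 4·(-2) = -8 - (-8) = 0
Since det(C) = 0, rank(C) < 2 and the system is not completely controllable.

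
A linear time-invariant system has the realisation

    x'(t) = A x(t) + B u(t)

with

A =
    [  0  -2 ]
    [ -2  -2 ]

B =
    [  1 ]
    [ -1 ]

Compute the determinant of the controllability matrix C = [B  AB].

2

AB = [[2], [0]]
Controllability matrix C = [B  AB] = [[1, 2], [-1, 0]]
det(C) = 1·0 - 2·(-1) = 0 - (-2) = 2
Since det(C) ≠ 0, rank(C) = 2 and the system is completely controllable.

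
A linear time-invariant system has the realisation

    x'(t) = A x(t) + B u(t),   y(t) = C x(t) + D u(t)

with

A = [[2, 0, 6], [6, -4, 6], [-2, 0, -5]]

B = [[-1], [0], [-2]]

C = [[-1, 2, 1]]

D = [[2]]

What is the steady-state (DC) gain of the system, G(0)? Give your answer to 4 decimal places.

-3.0000

G(0) = C(-A)^{-1}B + D = -C A^{-1} B + D.
det A = -8, so A^{-1} = (1/-8)·adj(A) = [[-5/2, 0, -3], [-9/4, -1/4, -3], [1, 0, 1]]
A^{-1} B = [17/2, 33/4, -3]^T
C A^{-1} B = 5
G(0) = D - C A^{-1} B = 2 - (5) = -3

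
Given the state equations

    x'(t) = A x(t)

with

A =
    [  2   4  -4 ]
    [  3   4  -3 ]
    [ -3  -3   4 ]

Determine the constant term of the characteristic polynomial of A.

10

Expand det(sI - A) for the 3×3 matrix.
p(s) = s^3 - 10s^2 - s + 10.
(Check: constant term = det(-A) = (-1)^3 det A = 10; coefficient of s^2 = -tr A = -10.)
The constant term is 10.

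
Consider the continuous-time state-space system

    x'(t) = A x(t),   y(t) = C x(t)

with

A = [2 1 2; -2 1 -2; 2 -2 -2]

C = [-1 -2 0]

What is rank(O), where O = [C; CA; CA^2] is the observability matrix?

3

CA = [[2, -3, 2]]
CA^2 = [[14, -5, 6]]
Observability matrix O = [C; CA; CA^2] = [[-1, -2, 0], [2, -3, 2], [14, -5, 6]]
det(O) = (-1)·((-3)·6 - 2·(-5)) - (-2)·(2·6 - 2·14) + 0·(2·(-5) - (-3)·14) = (-1)·(-8) - (-2)·(-16) + 0·32 = -24 ≠ 0, so rank(O) = 3.
rank(O) = 3 = n, so the pair (A, C) is completely observable.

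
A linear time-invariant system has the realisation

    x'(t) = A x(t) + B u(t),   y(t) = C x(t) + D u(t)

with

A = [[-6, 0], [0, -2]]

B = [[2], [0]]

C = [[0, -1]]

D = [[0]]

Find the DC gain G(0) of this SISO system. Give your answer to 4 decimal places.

G(0) = C(-A)^{-1}B + D = -C A^{-1} B + D.
det A = 12, so A^{-1} = (1/12)·adj(A) = [[-1/6, 0], [0, -1/2]]
A^{-1} B = [-1/3, 0]^T
C A^{-1} B = 0
G(0) = D - C A^{-1} B = 0 - (0) = 0

0.0000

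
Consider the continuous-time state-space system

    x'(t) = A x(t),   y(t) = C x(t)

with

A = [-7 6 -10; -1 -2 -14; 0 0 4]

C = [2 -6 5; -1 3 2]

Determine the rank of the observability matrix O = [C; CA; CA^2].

2

CA = [[-8, 24, 84], [4, -12, -24]]
CA^2 = [[32, -96, 80], [-16, 48, 32]]
Observability matrix O = [C; CA; CA^2] = [[2, -6, 5], [-1, 3, 2], [-8, 24, 84], [4, -12, -24], [32, -96, 80], [-16, 48, 32]]
The columns c1, c2, c3 of O are linearly dependent: 3·c1 + c2 = 0 (check each entry), so rank(O) ≤ 2.
The 2×2 minor from rows 1, 2, columns 1, 3 is 2·2 - 5·(-1) = 4 - (-5) = 9 ≠ 0, so rank(O) = 2.
rank(O) = 2 < n = 3, so the pair (A, C) is not completely observable.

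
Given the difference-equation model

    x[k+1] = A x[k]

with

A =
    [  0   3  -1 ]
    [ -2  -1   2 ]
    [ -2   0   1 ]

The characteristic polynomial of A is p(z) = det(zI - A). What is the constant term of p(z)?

Expand det(zI - A) for the 3×3 matrix.
p(z) = z^3 + 3z + 4.
(Check: constant term = det(-A) = (-1)^3 det A = 4; coefficient of z^2 = -tr A = 0.)
The constant term is 4.

4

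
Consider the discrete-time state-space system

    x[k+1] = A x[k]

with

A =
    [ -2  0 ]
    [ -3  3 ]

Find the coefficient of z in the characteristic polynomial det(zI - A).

-1

For a 2×2 matrix, det(zI - A) = z^2 - (tr A)z + det A.
tr A = 1, det A = -6.
So p(z) = z^2 - z - 6.
The coefficient of z is -1.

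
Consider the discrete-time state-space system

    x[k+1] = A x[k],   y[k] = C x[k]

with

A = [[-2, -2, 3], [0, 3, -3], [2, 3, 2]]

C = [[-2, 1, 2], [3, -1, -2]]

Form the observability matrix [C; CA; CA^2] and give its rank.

CA = [[8, 13, -5], [-10, -15, 8]]
CA^2 = [[-26, 8, -25], [36, -1, 31]]
Observability matrix O = [C; CA; CA^2] = [[-2, 1, 2], [3, -1, -2], [8, 13, -5], [-10, -15, 8], [-26, 8, -25], [36, -1, 31]]
Take the 3×3 submatrix of O formed by rows 1, 2, 3: [[-2, 1, 2], [3, -1, -2], [8, 13, -5]]. Its determinant is (-2)·((-1)·(-5) - (-2)·13) - 1·(3·(-5) - (-2)·8) + 2·(3·13 - (-1)·8) = (-2)·31 - 1·1 + 2·47 = 31 ≠ 0.
So rank(O) ≥ 3; since O has 3 columns, rank(O) = 3.
rank(O) = 3 = n, so the pair (A, C) is completely observable.

3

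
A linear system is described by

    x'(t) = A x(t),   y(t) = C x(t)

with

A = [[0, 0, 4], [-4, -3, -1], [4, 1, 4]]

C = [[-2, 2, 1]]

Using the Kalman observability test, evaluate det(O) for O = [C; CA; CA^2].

-746

CA = [[-4, -5, -6]]
CA^2 = [[-4, 9, -35]]
Observability matrix O = [C; CA; CA^2] = [[-2, 2, 1], [-4, -5, -6], [-4, 9, -35]]
Expanding along the first row, det(O) = (-2)·((-5)·(-35) - (-6)·9) - 2·((-4)·(-35) - (-6)·(-4)) + 1·((-4)·9 - (-5)·(-4)) = (-2)·229 - 2·116 + 1·(-56) = -746
Since det(O) ≠ 0, rank(O) = 3 and the system is completely observable.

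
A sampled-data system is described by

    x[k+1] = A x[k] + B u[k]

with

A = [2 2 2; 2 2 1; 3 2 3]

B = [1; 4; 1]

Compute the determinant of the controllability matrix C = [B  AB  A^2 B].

AB = [[12], [11], [14]]
A^2B = [[74], [60], [100]]
Controllability matrix C = [B  AB  A^2B] = [[1, 12, 74], [4, 11, 60], [1, 14, 100]]
Expanding along the first row, det(C) = 1·(11·100 - 60·14) - 12·(4·100 - 60·1) + 74·(4·14 - 11·1) = 1·260 - 12·340 + 74·45 = -490
Since det(C) ≠ 0, rank(C) = 3 and the system is completely controllable.

-490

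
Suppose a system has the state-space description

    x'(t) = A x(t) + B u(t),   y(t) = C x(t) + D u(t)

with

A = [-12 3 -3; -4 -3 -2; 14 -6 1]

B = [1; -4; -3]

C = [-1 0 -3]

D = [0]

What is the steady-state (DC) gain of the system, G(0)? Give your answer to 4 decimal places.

-1.0667

G(0) = C(-A)^{-1}B + D = -C A^{-1} B + D.
det A = -90, so A^{-1} = (1/-90)·adj(A) = [[1/6, -1/6, 1/6], [4/15, -1/3, 2/15], [-11/15, 1/3, -8/15]]
A^{-1} B = [1/3, 6/5, -7/15]^T
C A^{-1} B = 16/15
G(0) = D - C A^{-1} B = 0 - (16/15) = -16/15 ≈ -1.0667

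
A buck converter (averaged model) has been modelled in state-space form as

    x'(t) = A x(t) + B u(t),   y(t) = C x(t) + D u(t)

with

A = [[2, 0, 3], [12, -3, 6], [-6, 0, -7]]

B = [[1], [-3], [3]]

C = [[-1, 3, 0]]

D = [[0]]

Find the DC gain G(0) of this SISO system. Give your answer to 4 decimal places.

G(0) = C(-A)^{-1}B + D = -C A^{-1} B + D.
det A = -12, so A^{-1} = (1/-12)·adj(A) = [[-7/4, 0, -3/4], [-4, -1/3, -2], [3/2, 0, 1/2]]
A^{-1} B = [-4, -9, 3]^T
C A^{-1} B = -23
G(0) = D - C A^{-1} B = 0 - (-23) = 23

23.0000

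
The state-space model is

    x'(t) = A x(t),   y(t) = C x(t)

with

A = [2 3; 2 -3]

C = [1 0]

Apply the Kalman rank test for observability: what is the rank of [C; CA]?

2

CA = [[2, 3]]
Observability matrix O = [C; CA] = [[1, 0], [2, 3]]
det(O) = 1·3 - 0·2 = 3 - 0 = 3 ≠ 0, so rank(O) = 2.
rank(O) = 2 = n, so the pair (A, C) is completely observable.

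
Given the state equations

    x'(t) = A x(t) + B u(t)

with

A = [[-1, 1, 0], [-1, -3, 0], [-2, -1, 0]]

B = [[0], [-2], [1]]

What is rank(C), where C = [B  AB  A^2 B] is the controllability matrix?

AB = [[-2], [6], [2]]
A^2B = [[8], [-16], [-2]]
Controllability matrix C = [B  AB  A^2B] = [[0, -2, 8], [-2, 6, -16], [1, 2, -2]]
det(C) = 0·(6·(-2) - (-16)·2) - (-2)·((-2)·(-2) - (-16)·1) + 8·((-2)·2 - 6·1) = 0·20 - (-2)·20 + 8·(-10) = -40 ≠ 0, so rank(C) = 3.
rank(C) = 3 = n, so the pair (A, B) is completely controllable.

3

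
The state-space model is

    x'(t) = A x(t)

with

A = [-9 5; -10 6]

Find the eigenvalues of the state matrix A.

det(sI - A) = s^2 - (tr A)s + det A, with tr A = (-9) + 6 = -3 and det A = (-9)·6 - 5·(-10) = -54 - (-50) = -4.
So p(s) = det(sI - A) = s^2 + 3s - 4.
Factor s^2 + 3s - 4: two numbers with sum -3 and product -4 are 1 and -4, so s^2 + 3s - 4 = (s - 1)(s + 4).
Hence p(s) = (s - 1) (s + 4), with roots -4, 1.
At least one eigenvalue has non-negative real part, so the system is not asymptotically stable.

-4, 1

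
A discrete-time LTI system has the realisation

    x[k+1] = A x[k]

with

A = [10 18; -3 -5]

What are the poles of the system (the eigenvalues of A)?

1, 4

det(zI - A) = z^2 - (tr A)z + det A, with tr A = 10 + (-5) = 5 and det A = 10·(-5) - 18·(-3) = -50 - (-54) = 4.
So p(z) = det(zI - A) = z^2 - 5z + 4.
Factor z^2 - 5z + 4: two numbers with sum 5 and product 4 are 4 and 1, so z^2 - 5z + 4 = (z - 4)(z - 1).
Hence p(z) = (z - 4) (z - 1), with roots 1, 4.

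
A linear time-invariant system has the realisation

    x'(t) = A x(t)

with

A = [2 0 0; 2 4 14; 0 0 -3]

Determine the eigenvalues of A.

det(sI - A) = s^3 - (tr A)s^2 + (M11 + M22 + M33)s - det A, where Mii is the 2×2 principal minor of A obtained by deleting row i and column i.
tr A = 2 + 4 + (-3) = 3; M11 = 4·(-3) - 14·0 = -12 - 0 = -12; M22 = 2·(-3) - 0·0 = -6 - 0 = -6; M33 = 2·4 - 0·2 = 8 - 0 = 8; sum of minors = -10.
det A = 2·(4·(-3) - 14·0) - 0·(2·(-3) - 14·0) + 0·(2·0 - 4·0) = 2·(-12) - 0·(-6) + 0·0 = -24.
So p(s) = det(sI - A) = s^3 - 3s^2 - 10s + 24.
Rational-root test: any integer root divides 24. Testing small divisors, s = 2 works: p(2) = 8 + (-12) + (-20) + 24 = 0, so (s - 2) is a factor.
Dividing, p(s) = (s - 2)(s^2 - s - 12).
Factor s^2 - s - 12: two numbers with sum 1 and product -12 are 4 and -3, so s^2 - s - 12 = (s - 4)(s + 3).
Hence p(s) = (s - 4) (s - 2) (s + 3), with roots -3, 2, 4.
At least one eigenvalue has non-negative real part, so the system is not asymptotically stable.

-3, 2, 4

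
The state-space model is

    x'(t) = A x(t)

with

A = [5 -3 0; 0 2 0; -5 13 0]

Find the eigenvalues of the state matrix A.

0, 2, 5

det(sI - A) = s^3 - (tr A)s^2 + (M11 + M22 + M33)s - det A, where Mii is the 2×2 principal minor of A obtained by deleting row i and column i.
tr A = 5 + 2 + 0 = 7; M11 = 2·0 - 0·13 = 0 - 0 = 0; M22 = 5·0 - 0·(-5) = 0 - 0 = 0; M33 = 5·2 - (-3)·0 = 10 - 0 = 10; sum of minors = 10.
det A = 5·(2·0 - 0·13) - (-3)·(0·0 - 0·(-5)) + 0·(0·13 - 2·(-5)) = 5·0 - (-3)·0 + 0·10 = 0.
So p(s) = det(sI - A) = s^3 - 7s^2 + 10s.
The constant term is 0, so p(s) = s(s^2 - 7s + 10).
Factor s^2 - 7s + 10: two numbers with sum 7 and product 10 are 5 and 2, so s^2 - 7s + 10 = (s - 5)(s - 2).
Hence p(s) = s (s - 5) (s - 2), with roots 0, 2, 5.
At least one eigenvalue has non-negative real part, so the system is not asymptotically stable.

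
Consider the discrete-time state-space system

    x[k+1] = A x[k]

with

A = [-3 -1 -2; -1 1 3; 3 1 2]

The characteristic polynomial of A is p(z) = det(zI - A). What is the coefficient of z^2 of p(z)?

Expand det(zI - A) for the 3×3 matrix.
p(z) = z^3 - 5z.
(Check: constant term = det(-A) = (-1)^3 det A = 0; coefficient of z^2 = -tr A = 0.)
The coefficient of z^2 is 0.

0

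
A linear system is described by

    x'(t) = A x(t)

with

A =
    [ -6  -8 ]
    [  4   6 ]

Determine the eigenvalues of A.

det(sI - A) = s^2 - (tr A)s + det A, with tr A = (-6) + 6 = 0 and det A = (-6)·6 - (-8)·4 = -36 - (-32) = -4.
So p(s) = det(sI - A) = s^2 - 4.
Factor s^2 - 4: two numbers with sum 0 and product -4 are 2 and -2, so s^2 - 4 = (s - 2)(s + 2).
Hence p(s) = (s - 2) (s + 2), with roots -2, 2.
At least one eigenvalue has non-negative real part, so the system is not asymptotically stable.

-2, 2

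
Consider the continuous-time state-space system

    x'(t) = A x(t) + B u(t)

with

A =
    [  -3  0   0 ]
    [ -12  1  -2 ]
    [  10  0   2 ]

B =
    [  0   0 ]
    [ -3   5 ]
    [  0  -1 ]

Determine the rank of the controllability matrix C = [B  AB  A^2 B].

AB = [[0, 0], [-3, 7], [0, -2]]
A^2B = [[0, 0], [-3, 11], [0, -4]]
Controllability matrix C = [B  AB  A^2B] = [[0, 0, 0, 0, 0, 0], [-3, 5, -3, 7, -3, 11], [0, -1, 0, -2, 0, -4]]
Row 1 of C is identically zero, so rank(C) ≤ 2.
The 2×2 minor from rows 2, 3, columns 1, 2 is (-3)·(-1) - 5·0 = 3 - 0 = 3 ≠ 0, so rank(C) = 2.
rank(C) = 2 < n = 3, so the pair (A, B) is not completely controllable.

2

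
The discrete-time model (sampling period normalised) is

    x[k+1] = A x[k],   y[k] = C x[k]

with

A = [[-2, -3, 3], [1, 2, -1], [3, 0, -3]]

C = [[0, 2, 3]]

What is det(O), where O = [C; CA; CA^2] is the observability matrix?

-455

CA = [[11, 4, -11]]
CA^2 = [[-51, -25, 62]]
Observability matrix O = [C; CA; CA^2] = [[0, 2, 3], [11, 4, -11], [-51, -25, 62]]
Expanding along the first row, det(O) = 0·(4·62 - (-11)·(-25)) - 2·(11·62 - (-11)·(-51)) + 3·(11·(-25) - 4·(-51)) = 0·(-27) - 2·121 + 3·(-71) = -455
Since det(O) ≠ 0, rank(O) = 3 and the system is completely observable.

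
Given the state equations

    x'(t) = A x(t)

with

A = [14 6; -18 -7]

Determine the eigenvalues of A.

2, 5

det(sI - A) = s^2 - (tr A)s + det A, with tr A = 14 + (-7) = 7 and det A = 14·(-7) - 6·(-18) = -98 - (-108) = 10.
So p(s) = det(sI - A) = s^2 - 7s + 10.
Factor s^2 - 7s + 10: two numbers with sum 7 and product 10 are 5 and 2, so s^2 - 7s + 10 = (s - 5)(s - 2).
Hence p(s) = (s - 5) (s - 2), with roots 2, 5.
At least one eigenvalue has non-negative real part, so the system is not asymptotically stable.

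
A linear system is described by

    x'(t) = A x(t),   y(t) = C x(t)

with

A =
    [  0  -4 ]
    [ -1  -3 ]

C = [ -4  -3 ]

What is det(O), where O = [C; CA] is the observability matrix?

CA = [[3, 25]]
Observability matrix O = [C; CA] = [[-4, -3], [3, 25]]
det(O) = (-4)·25 - (-3)·3 = -100 - (-9) = -91
Since det(O) ≠ 0, rank(O) = 2 and the system is completely observable.

-91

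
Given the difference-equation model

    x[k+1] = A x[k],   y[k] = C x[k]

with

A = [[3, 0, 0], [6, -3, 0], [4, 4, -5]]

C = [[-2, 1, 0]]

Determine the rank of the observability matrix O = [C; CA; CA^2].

2

CA = [[0, -3, 0]]
CA^2 = [[-18, 9, 0]]
Observability matrix O = [C; CA; CA^2] = [[-2, 1, 0], [0, -3, 0], [-18, 9, 0]]
Column 3 of O is identically zero, so rank(O) ≤ 2.
The 2×2 minor from rows 1, 2, columns 1, 2 is (-2)·(-3) - 1·0 = 6 - 0 = 6 ≠ 0, so rank(O) = 2.
rank(O) = 2 < n = 3, so the pair (A, C) is not completely observable.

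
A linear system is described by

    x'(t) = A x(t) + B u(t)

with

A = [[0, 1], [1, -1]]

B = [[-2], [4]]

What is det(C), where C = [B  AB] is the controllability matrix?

AB = [[4], [-6]]
Controllability matrix C = [B  AB] = [[-2, 4], [4, -6]]
det(C) = (-2)·(-6) - 4·4 = 12 - 16 = -4
Since det(C) ≠ 0, rank(C) = 2 and the system is completely controllable.

-4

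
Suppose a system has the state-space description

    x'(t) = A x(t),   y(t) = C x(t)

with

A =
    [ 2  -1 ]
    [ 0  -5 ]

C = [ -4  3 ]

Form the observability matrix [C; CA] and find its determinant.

CA = [[-8, -11]]
Observability matrix O = [C; CA] = [[-4, 3], [-8, -11]]
det(O) = (-4)·(-11) - 3·(-8) = 44 - (-24) = 68
Since det(O) ≠ 0, rank(O) = 2 and the system is completely observable.

68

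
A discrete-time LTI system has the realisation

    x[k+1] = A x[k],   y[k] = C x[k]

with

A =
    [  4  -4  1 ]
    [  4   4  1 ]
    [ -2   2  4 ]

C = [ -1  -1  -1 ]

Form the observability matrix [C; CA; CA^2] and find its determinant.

48

CA = [[-6, -2, -6]]
CA^2 = [[-20, 4, -32]]
Observability matrix O = [C; CA; CA^2] = [[-1, -1, -1], [-6, -2, -6], [-20, 4, -32]]
Expanding along the first row, det(O) = (-1)·((-2)·(-32) - (-6)·4) - (-1)·((-6)·(-32) - (-6)·(-20)) + (-1)·((-6)·4 - (-2)·(-20)) = (-1)·88 - (-1)·72 + (-1)·(-64) = 48
Since det(O) ≠ 0, rank(O) = 3 and the system is completely observable.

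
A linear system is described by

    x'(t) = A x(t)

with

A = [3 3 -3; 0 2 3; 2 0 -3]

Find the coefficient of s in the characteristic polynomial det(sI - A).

-3

Expand det(sI - A) for the 3×3 matrix.
p(s) = s^3 - 2s^2 - 3s - 12.
(Check: constant term = det(-A) = (-1)^3 det A = -12; coefficient of s^2 = -tr A = -2.)
The coefficient of s is -3.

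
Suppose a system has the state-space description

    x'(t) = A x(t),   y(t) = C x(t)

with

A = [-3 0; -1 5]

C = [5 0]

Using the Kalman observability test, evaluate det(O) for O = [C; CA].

0

CA = [[-15, 0]]
Observability matrix O = [C; CA] = [[5, 0], [-15, 0]]
det(O) = 5·0 - 0·(-15) = 0 - 0 = 0
Since det(O) = 0, rank(O) < 2 and the system is not completely observable.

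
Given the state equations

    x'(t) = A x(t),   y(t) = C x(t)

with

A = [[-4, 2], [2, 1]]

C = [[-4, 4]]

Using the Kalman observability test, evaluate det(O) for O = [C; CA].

CA = [[24, -4]]
Observability matrix O = [C; CA] = [[-4, 4], [24, -4]]
det(O) = (-4)·(-4) - 4·24 = 16 - 96 = -80
Since det(O) ≠ 0, rank(O) = 2 and the system is completely observable.

-80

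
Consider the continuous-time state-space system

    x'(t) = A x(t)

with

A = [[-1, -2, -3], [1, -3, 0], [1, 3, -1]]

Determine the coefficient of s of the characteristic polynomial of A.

Expand det(sI - A) for the 3×3 matrix.
p(s) = s^3 + 5s^2 + 12s + 23.
(Check: constant term = det(-A) = (-1)^3 det A = 23; coefficient of s^2 = -tr A = 5.)
The coefficient of s is 12.

12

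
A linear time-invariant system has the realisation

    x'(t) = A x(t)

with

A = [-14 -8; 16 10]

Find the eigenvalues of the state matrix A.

-6, 2

det(sI - A) = s^2 - (tr A)s + det A, with tr A = (-14) + 10 = -4 and det A = (-14)·10 - (-8)·16 = -140 - (-128) = -12.
So p(s) = det(sI - A) = s^2 + 4s - 12.
Factor s^2 + 4s - 12: two numbers with sum -4 and product -12 are 2 and -6, so s^2 + 4s - 12 = (s - 2)(s + 6).
Hence p(s) = (s - 2) (s + 6), with roots -6, 2.
At least one eigenvalue has non-negative real part, so the system is not asymptotically stable.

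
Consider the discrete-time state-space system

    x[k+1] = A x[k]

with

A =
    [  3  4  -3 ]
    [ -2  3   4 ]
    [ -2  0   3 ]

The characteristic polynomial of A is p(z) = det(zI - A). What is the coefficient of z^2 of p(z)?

Expand det(zI - A) for the 3×3 matrix.
p(z) = z^3 - 9z^2 + 29z - 1.
(Check: constant term = det(-A) = (-1)^3 det A = -1; coefficient of z^2 = -tr A = -9.)
The coefficient of z^2 is -9.

-9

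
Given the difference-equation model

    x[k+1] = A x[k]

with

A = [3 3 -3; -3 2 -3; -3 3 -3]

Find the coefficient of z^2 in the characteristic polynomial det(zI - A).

-2

Expand det(zI - A) for the 3×3 matrix.
p(z) = z^3 - 2z^2 - 18.
(Check: constant term = det(-A) = (-1)^3 det A = -18; coefficient of z^2 = -tr A = -2.)
The coefficient of z^2 is -2.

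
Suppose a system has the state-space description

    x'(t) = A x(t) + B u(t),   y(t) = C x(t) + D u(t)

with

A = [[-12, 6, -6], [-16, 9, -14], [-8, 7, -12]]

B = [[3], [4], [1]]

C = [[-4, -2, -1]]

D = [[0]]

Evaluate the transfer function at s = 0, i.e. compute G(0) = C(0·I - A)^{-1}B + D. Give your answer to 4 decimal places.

-3.3000

G(0) = C(-A)^{-1}B + D = -C A^{-1} B + D.
det A = -120, so A^{-1} = (1/-120)·adj(A) = [[1/12, -1/4, 1/4], [2/3, -4/5, 3/5], [1/3, -3/10, 1/10]]
A^{-1} B = [-1/2, -3/5, -1/10]^T
C A^{-1} B = 33/10
G(0) = D - C A^{-1} B = 0 - (33/10) = -33/10 ≈ -3.3000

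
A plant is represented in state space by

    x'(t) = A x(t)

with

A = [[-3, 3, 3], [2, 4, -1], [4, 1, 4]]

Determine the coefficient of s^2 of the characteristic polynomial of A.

-5

Expand det(sI - A) for the 3×3 matrix.
p(s) = s^3 - 5s^2 - 25s + 129.
(Check: constant term = det(-A) = (-1)^3 det A = 129; coefficient of s^2 = -tr A = -5.)
The coefficient of s^2 is -5.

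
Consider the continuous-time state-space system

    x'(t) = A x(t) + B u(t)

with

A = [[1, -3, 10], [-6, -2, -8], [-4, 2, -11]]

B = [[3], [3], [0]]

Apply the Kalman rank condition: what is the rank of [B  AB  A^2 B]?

2

AB = [[-6], [-24], [-6]]
A^2B = [[6], [132], [42]]
Controllability matrix C = [B  AB  A^2B] = [[3, -6, 6], [3, -24, 132], [0, -6, 42]]
The rows r1, r2, r3 of C are linearly dependent: r1 - r2 + 3·r3 = 0 (check each entry), so rank(C) ≤ 2.
The 2×2 minor from rows 1, 2, columns 1, 2 is 3·(-24) - (-6)·3 = -72 - (-18) = -54 ≠ 0, so rank(C) = 2.
rank(C) = 2 < n = 3, so the pair (A, B) is not completely controllable.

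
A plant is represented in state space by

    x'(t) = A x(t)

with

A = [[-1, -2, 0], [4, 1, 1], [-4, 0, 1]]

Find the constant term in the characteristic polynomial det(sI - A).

Expand det(sI - A) for the 3×3 matrix.
p(s) = s^3 - s^2 + 7s - 15.
(Check: constant term = det(-A) = (-1)^3 det A = -15; coefficient of s^2 = -tr A = -1.)
The constant term is -15.

-15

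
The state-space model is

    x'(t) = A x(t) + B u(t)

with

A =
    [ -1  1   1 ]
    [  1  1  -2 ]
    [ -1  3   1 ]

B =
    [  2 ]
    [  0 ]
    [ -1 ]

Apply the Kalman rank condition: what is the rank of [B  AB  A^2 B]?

AB = [[-3], [4], [-3]]
A^2B = [[4], [7], [12]]
Controllability matrix C = [B  AB  A^2B] = [[2, -3, 4], [0, 4, 7], [-1, -3, 12]]
det(C) = 2·(4·12 - 7·(-3)) - (-3)·(0·12 - 7·(-1)) + 4·(0·(-3) - 4·(-1)) = 2·69 - (-3)·7 + 4·4 = 175 ≠ 0, so rank(C) = 3.
rank(C) = 3 = n, so the pair (A, B) is completely controllable.

3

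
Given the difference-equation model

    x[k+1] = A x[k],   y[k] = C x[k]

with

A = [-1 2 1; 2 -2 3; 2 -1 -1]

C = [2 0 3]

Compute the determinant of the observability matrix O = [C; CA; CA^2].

CA = [[4, 1, -1]]
CA^2 = [[-4, 7, 8]]
Observability matrix O = [C; CA; CA^2] = [[2, 0, 3], [4, 1, -1], [-4, 7, 8]]
Expanding along the first row, det(O) = 2·(1·8 - (-1)·7) - 0·(4·8 - (-1)·(-4)) + 3·(4·7 - 1·(-4)) = 2·15 - 0·28 + 3·32 = 126
Since det(O) ≠ 0, rank(O) = 3 and the system is completely observable.

126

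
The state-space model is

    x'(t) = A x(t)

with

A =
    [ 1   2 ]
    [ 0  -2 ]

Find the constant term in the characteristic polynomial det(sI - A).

-2

For a 2×2 matrix, det(sI - A) = s^2 - (tr A)s + det A.
tr A = -1, det A = -2.
So p(s) = s^2 + s - 2.
The constant term is -2.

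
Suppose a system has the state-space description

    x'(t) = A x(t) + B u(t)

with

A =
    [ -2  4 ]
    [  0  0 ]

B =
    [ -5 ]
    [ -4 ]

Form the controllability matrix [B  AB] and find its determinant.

-24

AB = [[-6], [0]]
Controllability matrix C = [B  AB] = [[-5, -6], [-4, 0]]
det(C) = (-5)·0 - (-6)·(-4) = 0 - 24 = -24
Since det(C) ≠ 0, rank(C) = 2 and the system is completely controllable.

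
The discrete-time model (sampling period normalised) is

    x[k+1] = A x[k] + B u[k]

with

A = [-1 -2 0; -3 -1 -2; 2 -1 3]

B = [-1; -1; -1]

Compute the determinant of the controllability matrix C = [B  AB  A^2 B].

-65

AB = [[3], [6], [-4]]
A^2B = [[-15], [-7], [-12]]
Controllability matrix C = [B  AB  A^2B] = [[-1, 3, -15], [-1, 6, -7], [-1, -4, -12]]
Expanding along the first row, det(C) = (-1)·(6·(-12) - (-7)·(-4)) - 3·((-1)·(-12) - (-7)·(-1)) + (-15)·((-1)·(-4) - 6·(-1)) = (-1)·(-100) - 3·5 + (-15)·10 = -65
Since det(C) ≠ 0, rank(C) = 3 and the system is completely controllable.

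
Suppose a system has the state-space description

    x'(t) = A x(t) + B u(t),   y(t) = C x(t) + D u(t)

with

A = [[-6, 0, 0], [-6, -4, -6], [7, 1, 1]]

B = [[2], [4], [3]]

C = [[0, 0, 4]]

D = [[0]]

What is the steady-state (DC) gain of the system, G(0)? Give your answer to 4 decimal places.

G(0) = C(-A)^{-1}B + D = -C A^{-1} B + D.
det A = -12, so A^{-1} = (1/-12)·adj(A) = [[-1/6, 0, 0], [3, 1/2, 3], [-11/6, -1/2, -2]]
A^{-1} B = [-1/3, 17, -35/3]^T
C A^{-1} B = -140/3
G(0) = D - C A^{-1} B = 0 - (-140/3) = 140/3 ≈ 46.6667

46.6667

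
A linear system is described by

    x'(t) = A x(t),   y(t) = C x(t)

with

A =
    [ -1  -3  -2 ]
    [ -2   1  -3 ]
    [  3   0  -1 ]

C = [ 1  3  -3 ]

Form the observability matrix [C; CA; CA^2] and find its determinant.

4800

CA = [[-16, 0, -8]]
CA^2 = [[-8, 48, 40]]
Observability matrix O = [C; CA; CA^2] = [[1, 3, -3], [-16, 0, -8], [-8, 48, 40]]
Expanding along the first row, det(O) = 1·(0·40 - (-8)·48) - 3·((-16)·40 - (-8)·(-8)) + (-3)·((-16)·48 - 0·(-8)) = 1·384 - 3·(-704) + (-3)·(-768) = 4800
Since det(O) ≠ 0, rank(O) = 3 and the system is completely observable.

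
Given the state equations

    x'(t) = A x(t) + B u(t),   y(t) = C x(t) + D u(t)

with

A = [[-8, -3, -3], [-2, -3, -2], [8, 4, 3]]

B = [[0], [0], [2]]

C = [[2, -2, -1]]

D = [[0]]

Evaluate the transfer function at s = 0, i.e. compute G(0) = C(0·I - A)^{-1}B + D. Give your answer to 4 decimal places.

-0.8000

G(0) = C(-A)^{-1}B + D = -C A^{-1} B + D.
det A = -10, so A^{-1} = (1/-10)·adj(A) = [[1/10, 3/10, 3/10], [1, 0, 1], [-8/5, -4/5, -9/5]]
A^{-1} B = [3/5, 2, -18/5]^T
C A^{-1} B = 4/5
G(0) = D - C A^{-1} B = 0 - (4/5) = -4/5 ≈ -0.8000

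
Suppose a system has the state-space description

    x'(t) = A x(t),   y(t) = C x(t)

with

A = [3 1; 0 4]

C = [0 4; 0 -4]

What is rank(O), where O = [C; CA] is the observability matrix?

CA = [[0, 16], [0, -16]]
Observability matrix O = [C; CA] = [[0, 4], [0, -4], [0, 16], [0, -16]]
Every row of O is a scalar multiple of row 1 = [0, 4] (multipliers 1, -1, 4, -4), so the rows span a one-dimensional space.
O ≠ 0, hence rank(O) = 1.
rank(O) = 1 < n = 2, so the pair (A, C) is not completely observable.

1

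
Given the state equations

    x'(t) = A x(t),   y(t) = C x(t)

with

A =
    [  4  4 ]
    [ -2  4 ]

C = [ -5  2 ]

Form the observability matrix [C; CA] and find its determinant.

108

CA = [[-24, -12]]
Observability matrix O = [C; CA] = [[-5, 2], [-24, -12]]
det(O) = (-5)·(-12) - 2·(-24) = 60 - (-48) = 108
Since det(O) ≠ 0, rank(O) = 2 and the system is completely observable.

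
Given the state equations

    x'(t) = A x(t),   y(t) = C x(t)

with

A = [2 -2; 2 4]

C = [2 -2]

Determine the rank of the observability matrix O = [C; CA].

2

CA = [[0, -12]]
Observability matrix O = [C; CA] = [[2, -2], [0, -12]]
det(O) = 2·(-12) - (-2)·0 = -24 - 0 = -24 ≠ 0, so rank(O) = 2.
rank(O) = 2 = n, so the pair (A, C) is completely observable.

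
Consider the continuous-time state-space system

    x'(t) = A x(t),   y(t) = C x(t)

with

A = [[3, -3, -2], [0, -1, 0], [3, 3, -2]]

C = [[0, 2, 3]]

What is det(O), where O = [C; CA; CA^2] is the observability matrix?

CA = [[9, 7, -6]]
CA^2 = [[9, -52, -6]]
Observability matrix O = [C; CA; CA^2] = [[0, 2, 3], [9, 7, -6], [9, -52, -6]]
Expanding along the first row, det(O) = 0·(7·(-6) - (-6)·(-52)) - 2·(9·(-6) - (-6)·9) + 3·(9·(-52) - 7·9) = 0·(-354) - 2·0 + 3·(-531) = -1593
Since det(O) ≠ 0, rank(O) = 3 and the system is completely observable.

-1593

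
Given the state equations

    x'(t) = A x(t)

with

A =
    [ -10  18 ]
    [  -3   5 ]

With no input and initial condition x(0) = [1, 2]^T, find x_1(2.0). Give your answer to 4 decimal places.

det(sI - A) = s^2 - (tr A)s + det A, with tr A = (-10) + 5 = -5 and det A = (-10)·5 - 18·(-3) = -50 - (-54) = 4.
So p(s) = det(sI - A) = s^2 + 5s + 4.
Factor s^2 + 5s + 4: two numbers with sum -5 and product 4 are -1 and -4, so s^2 + 5s + 4 = (s + 1)(s + 4).
Hence p(s) = (s + 1) (s + 4), with roots -4, -1.
The eigenvalues -4, -1 are distinct and real, so A is diagonalisable and x(t) = e^{At} x(0) = V diag(e^{λ_i t}) V^{-1} x(0), where the columns of V are the eigenvectors.
λ = -4: A - (-4)I = [[-6, 18], [-3, 9]]. Row 1 gives (-6)·v1 + 18·v2 = 0, so take v_1 = [3, 1]^T.
λ = -1: A - (-1)I = [[-9, 18], [-3, 6]]. Row 1 gives (-9)·v1 + 18·v2 = 0, so take v_2 = [-2, -1]^T.
V = [v_1 v_2] = [[3, -2], [1, -1]] has det V = -1, so V^{-1} = adj(V)/det V = [[1, -2], [1, -3]].
Modal coordinates z(0) = V^{-1} x(0): 1·1 + (-2)·2 = -3; 1·1 + (-3)·2 = -5; so z(0) = [-3, -5]^T.
x_1(t) = Σ_i (v_i)_1 · z_i(0) · e^{λ_i t} (row 1 of V times the modal terms).
x_1(2.0) = 3·(-3)·e^{-4·2.0} + (-2)·(-5)·e^{-1·2.0} = (-9)·0.000335 + 10·0.135335 = 1.3503.

1.3503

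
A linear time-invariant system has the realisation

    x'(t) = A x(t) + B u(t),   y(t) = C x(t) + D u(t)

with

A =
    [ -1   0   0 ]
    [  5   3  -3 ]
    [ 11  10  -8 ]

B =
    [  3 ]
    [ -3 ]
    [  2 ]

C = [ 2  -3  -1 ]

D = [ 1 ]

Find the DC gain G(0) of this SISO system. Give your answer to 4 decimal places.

G(0) = C(-A)^{-1}B + D = -C A^{-1} B + D.
det A = -6, so A^{-1} = (1/-6)·adj(A) = [[-1, 0, 0], [-7/6, -4/3, 1/2], [-17/6, -5/3, 1/2]]
A^{-1} B = [-3, 3/2, -5/2]^T
C A^{-1} B = -8
G(0) = D - C A^{-1} B = 1 - (-8) = 9

9.0000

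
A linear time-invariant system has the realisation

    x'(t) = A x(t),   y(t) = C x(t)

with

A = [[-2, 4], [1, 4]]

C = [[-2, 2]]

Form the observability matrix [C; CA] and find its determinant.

CA = [[6, 0]]
Observability matrix O = [C; CA] = [[-2, 2], [6, 0]]
det(O) = (-2)·0 - 2·6 = 0 - 12 = -12
Since det(O) ≠ 0, rank(O) = 2 and the system is completely observable.

-12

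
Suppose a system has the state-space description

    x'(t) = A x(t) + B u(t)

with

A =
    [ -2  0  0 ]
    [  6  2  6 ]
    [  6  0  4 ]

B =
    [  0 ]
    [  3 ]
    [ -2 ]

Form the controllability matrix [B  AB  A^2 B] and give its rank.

AB = [[0], [-6], [-8]]
A^2B = [[0], [-60], [-32]]
Controllability matrix C = [B  AB  A^2B] = [[0, 0, 0], [3, -6, -60], [-2, -8, -32]]
Row 1 of C is identically zero, so rank(C) ≤ 2.
The 2×2 minor from rows 2, 3, columns 1, 2 is 3·(-8) - (-6)·(-2) = -24 - 12 = -36 ≠ 0, so rank(C) = 2.
rank(C) = 2 < n = 3, so the pair (A, B) is not completely controllable.

2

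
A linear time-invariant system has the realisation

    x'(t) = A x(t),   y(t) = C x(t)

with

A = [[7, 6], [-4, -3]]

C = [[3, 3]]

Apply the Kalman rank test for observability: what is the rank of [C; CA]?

1

CA = [[9, 9]]
Observability matrix O = [C; CA] = [[3, 3], [9, 9]]
Every row of O is a scalar multiple of row 1 = [3, 3] (multipliers 1, 3), so the rows span a one-dimensional space.
O ≠ 0, hence rank(O) = 1.
rank(O) = 1 < n = 2, so the pair (A, C) is not completely observable.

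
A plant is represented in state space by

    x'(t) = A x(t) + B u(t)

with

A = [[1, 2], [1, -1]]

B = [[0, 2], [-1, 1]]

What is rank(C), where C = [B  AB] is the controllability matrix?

2

AB = [[-2, 4], [1, 1]]
Controllability matrix C = [B  AB] = [[0, 2, -2, 4], [-1, 1, 1, 1]]
Take the 2×2 submatrix of C formed by columns 1, 2: [[0, 2], [-1, 1]]. Its determinant is 0·1 - 2·(-1) = 0 - (-2) = 2 ≠ 0.
So rank(C) ≥ 2; since C has 2 rows, rank(C) = 2.
rank(C) = 2 = n, so the pair (A, B) is completely controllable.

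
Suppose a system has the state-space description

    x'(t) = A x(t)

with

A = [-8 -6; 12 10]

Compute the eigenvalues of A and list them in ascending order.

-2, 4

det(sI - A) = s^2 - (tr A)s + det A, with tr A = (-8) + 10 = 2 and det A = (-8)·10 - (-6)·12 = -80 - (-72) = -8.
So p(s) = det(sI - A) = s^2 - 2s - 8.
Factor s^2 - 2s - 8: two numbers with sum 2 and product -8 are 4 and -2, so s^2 - 2s - 8 = (s - 4)(s + 2).
Hence p(s) = (s - 4) (s + 2), with roots -2, 4.
At least one eigenvalue has non-negative real part, so the system is not asymptotically stable.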